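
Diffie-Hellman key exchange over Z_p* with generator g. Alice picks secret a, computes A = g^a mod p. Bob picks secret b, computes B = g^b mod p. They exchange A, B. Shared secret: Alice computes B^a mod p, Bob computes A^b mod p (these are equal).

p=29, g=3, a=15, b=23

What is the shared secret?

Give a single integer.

A = 3^15 mod 29  (bits of 15 = 1111)
  bit 0 = 1: r = r^2 * 3 mod 29 = 1^2 * 3 = 1*3 = 3
  bit 1 = 1: r = r^2 * 3 mod 29 = 3^2 * 3 = 9*3 = 27
  bit 2 = 1: r = r^2 * 3 mod 29 = 27^2 * 3 = 4*3 = 12
  bit 3 = 1: r = r^2 * 3 mod 29 = 12^2 * 3 = 28*3 = 26
  -> A = 26
B = 3^23 mod 29  (bits of 23 = 10111)
  bit 0 = 1: r = r^2 * 3 mod 29 = 1^2 * 3 = 1*3 = 3
  bit 1 = 0: r = r^2 mod 29 = 3^2 = 9
  bit 2 = 1: r = r^2 * 3 mod 29 = 9^2 * 3 = 23*3 = 11
  bit 3 = 1: r = r^2 * 3 mod 29 = 11^2 * 3 = 5*3 = 15
  bit 4 = 1: r = r^2 * 3 mod 29 = 15^2 * 3 = 22*3 = 8
  -> B = 8
s = B^a = 8^15 mod 29  (bits of 15 = 1111)
  bit 0 = 1: r = r^2 * 8 mod 29 = 1^2 * 8 = 1*8 = 8
  bit 1 = 1: r = r^2 * 8 mod 29 = 8^2 * 8 = 6*8 = 19
  bit 2 = 1: r = r^2 * 8 mod 29 = 19^2 * 8 = 13*8 = 17
  bit 3 = 1: r = r^2 * 8 mod 29 = 17^2 * 8 = 28*8 = 21
  -> s = B^a = 21

Answer: 21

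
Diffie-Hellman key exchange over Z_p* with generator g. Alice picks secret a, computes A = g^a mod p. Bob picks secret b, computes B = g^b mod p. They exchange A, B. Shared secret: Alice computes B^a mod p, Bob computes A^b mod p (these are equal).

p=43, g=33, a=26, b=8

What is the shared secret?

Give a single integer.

Answer: 40

Derivation:
A = 33^26 mod 43  (bits of 26 = 11010)
  bit 0 = 1: r = r^2 * 33 mod 43 = 1^2 * 33 = 1*33 = 33
  bit 1 = 1: r = r^2 * 33 mod 43 = 33^2 * 33 = 14*33 = 32
  bit 2 = 0: r = r^2 mod 43 = 32^2 = 35
  bit 3 = 1: r = r^2 * 33 mod 43 = 35^2 * 33 = 21*33 = 5
  bit 4 = 0: r = r^2 mod 43 = 5^2 = 25
  -> A = 25
B = 33^8 mod 43  (bits of 8 = 1000)
  bit 0 = 1: r = r^2 * 33 mod 43 = 1^2 * 33 = 1*33 = 33
  bit 1 = 0: r = r^2 mod 43 = 33^2 = 14
  bit 2 = 0: r = r^2 mod 43 = 14^2 = 24
  bit 3 = 0: r = r^2 mod 43 = 24^2 = 17
  -> B = 17
s = B^a = 17^26 mod 43  (bits of 26 = 11010)
  bit 0 = 1: r = r^2 * 17 mod 43 = 1^2 * 17 = 1*17 = 17
  bit 1 = 1: r = r^2 * 17 mod 43 = 17^2 * 17 = 31*17 = 11
  bit 2 = 0: r = r^2 mod 43 = 11^2 = 35
  bit 3 = 1: r = r^2 * 17 mod 43 = 35^2 * 17 = 21*17 = 13
  bit 4 = 0: r = r^2 mod 43 = 13^2 = 40
  -> s = B^a = 40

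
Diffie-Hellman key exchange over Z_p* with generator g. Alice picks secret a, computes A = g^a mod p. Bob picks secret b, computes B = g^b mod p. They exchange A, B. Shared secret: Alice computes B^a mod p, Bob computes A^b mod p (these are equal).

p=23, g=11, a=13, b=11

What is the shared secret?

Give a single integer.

A = 11^13 mod 23  (bits of 13 = 1101)
  bit 0 = 1: r = r^2 * 11 mod 23 = 1^2 * 11 = 1*11 = 11
  bit 1 = 1: r = r^2 * 11 mod 23 = 11^2 * 11 = 6*11 = 20
  bit 2 = 0: r = r^2 mod 23 = 20^2 = 9
  bit 3 = 1: r = r^2 * 11 mod 23 = 9^2 * 11 = 12*11 = 17
  -> A = 17
B = 11^11 mod 23  (bits of 11 = 1011)
  bit 0 = 1: r = r^2 * 11 mod 23 = 1^2 * 11 = 1*11 = 11
  bit 1 = 0: r = r^2 mod 23 = 11^2 = 6
  bit 2 = 1: r = r^2 * 11 mod 23 = 6^2 * 11 = 13*11 = 5
  bit 3 = 1: r = r^2 * 11 mod 23 = 5^2 * 11 = 2*11 = 22
  -> B = 22
s = B^a = 22^13 mod 23  (bits of 13 = 1101)
  bit 0 = 1: r = r^2 * 22 mod 23 = 1^2 * 22 = 1*22 = 22
  bit 1 = 1: r = r^2 * 22 mod 23 = 22^2 * 22 = 1*22 = 22
  bit 2 = 0: r = r^2 mod 23 = 22^2 = 1
  bit 3 = 1: r = r^2 * 22 mod 23 = 1^2 * 22 = 1*22 = 22
  -> s = B^a = 22

Answer: 22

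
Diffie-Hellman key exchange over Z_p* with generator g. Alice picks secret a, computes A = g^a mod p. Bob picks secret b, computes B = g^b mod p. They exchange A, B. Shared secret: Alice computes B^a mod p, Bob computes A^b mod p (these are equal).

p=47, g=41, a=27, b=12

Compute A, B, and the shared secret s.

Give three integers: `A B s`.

Answer: 20 37 36

Derivation:
A = 41^27 mod 47  (bits of 27 = 11011)
  bit 0 = 1: r = r^2 * 41 mod 47 = 1^2 * 41 = 1*41 = 41
  bit 1 = 1: r = r^2 * 41 mod 47 = 41^2 * 41 = 36*41 = 19
  bit 2 = 0: r = r^2 mod 47 = 19^2 = 32
  bit 3 = 1: r = r^2 * 41 mod 47 = 32^2 * 41 = 37*41 = 13
  bit 4 = 1: r = r^2 * 41 mod 47 = 13^2 * 41 = 28*41 = 20
  -> A = 20
B = 41^12 mod 47  (bits of 12 = 1100)
  bit 0 = 1: r = r^2 * 41 mod 47 = 1^2 * 41 = 1*41 = 41
  bit 1 = 1: r = r^2 * 41 mod 47 = 41^2 * 41 = 36*41 = 19
  bit 2 = 0: r = r^2 mod 47 = 19^2 = 32
  bit 3 = 0: r = r^2 mod 47 = 32^2 = 37
  -> B = 37
s = B^a = 37^27 mod 47  (bits of 27 = 11011)
  bit 0 = 1: r = r^2 * 37 mod 47 = 1^2 * 37 = 1*37 = 37
  bit 1 = 1: r = r^2 * 37 mod 47 = 37^2 * 37 = 6*37 = 34
  bit 2 = 0: r = r^2 mod 47 = 34^2 = 28
  bit 3 = 1: r = r^2 * 37 mod 47 = 28^2 * 37 = 32*37 = 9
  bit 4 = 1: r = r^2 * 37 mod 47 = 9^2 * 37 = 34*37 = 36
  -> s = B^a = 36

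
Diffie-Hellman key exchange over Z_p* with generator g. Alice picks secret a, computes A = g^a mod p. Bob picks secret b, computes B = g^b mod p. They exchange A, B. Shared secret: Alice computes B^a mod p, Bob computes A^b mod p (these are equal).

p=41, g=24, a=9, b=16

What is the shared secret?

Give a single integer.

A = 24^9 mod 41  (bits of 9 = 1001)
  bit 0 = 1: r = r^2 * 24 mod 41 = 1^2 * 24 = 1*24 = 24
  bit 1 = 0: r = r^2 mod 41 = 24^2 = 2
  bit 2 = 0: r = r^2 mod 41 = 2^2 = 4
  bit 3 = 1: r = r^2 * 24 mod 41 = 4^2 * 24 = 16*24 = 15
  -> A = 15
B = 24^16 mod 41  (bits of 16 = 10000)
  bit 0 = 1: r = r^2 * 24 mod 41 = 1^2 * 24 = 1*24 = 24
  bit 1 = 0: r = r^2 mod 41 = 24^2 = 2
  bit 2 = 0: r = r^2 mod 41 = 2^2 = 4
  bit 3 = 0: r = r^2 mod 41 = 4^2 = 16
  bit 4 = 0: r = r^2 mod 41 = 16^2 = 10
  -> B = 10
s = B^a = 10^9 mod 41  (bits of 9 = 1001)
  bit 0 = 1: r = r^2 * 10 mod 41 = 1^2 * 10 = 1*10 = 10
  bit 1 = 0: r = r^2 mod 41 = 10^2 = 18
  bit 2 = 0: r = r^2 mod 41 = 18^2 = 37
  bit 3 = 1: r = r^2 * 10 mod 41 = 37^2 * 10 = 16*10 = 37
  -> s = B^a = 37

Answer: 37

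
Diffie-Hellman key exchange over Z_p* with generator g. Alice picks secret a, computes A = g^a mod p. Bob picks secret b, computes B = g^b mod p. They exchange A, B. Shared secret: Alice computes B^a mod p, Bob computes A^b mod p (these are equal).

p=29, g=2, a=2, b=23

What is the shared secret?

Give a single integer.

Answer: 13

Derivation:
A = 2^2 mod 29  (bits of 2 = 10)
  bit 0 = 1: r = r^2 * 2 mod 29 = 1^2 * 2 = 1*2 = 2
  bit 1 = 0: r = r^2 mod 29 = 2^2 = 4
  -> A = 4
B = 2^23 mod 29  (bits of 23 = 10111)
  bit 0 = 1: r = r^2 * 2 mod 29 = 1^2 * 2 = 1*2 = 2
  bit 1 = 0: r = r^2 mod 29 = 2^2 = 4
  bit 2 = 1: r = r^2 * 2 mod 29 = 4^2 * 2 = 16*2 = 3
  bit 3 = 1: r = r^2 * 2 mod 29 = 3^2 * 2 = 9*2 = 18
  bit 4 = 1: r = r^2 * 2 mod 29 = 18^2 * 2 = 5*2 = 10
  -> B = 10
s = B^a = 10^2 mod 29  (bits of 2 = 10)
  bit 0 = 1: r = r^2 * 10 mod 29 = 1^2 * 10 = 1*10 = 10
  bit 1 = 0: r = r^2 mod 29 = 10^2 = 13
  -> s = B^a = 13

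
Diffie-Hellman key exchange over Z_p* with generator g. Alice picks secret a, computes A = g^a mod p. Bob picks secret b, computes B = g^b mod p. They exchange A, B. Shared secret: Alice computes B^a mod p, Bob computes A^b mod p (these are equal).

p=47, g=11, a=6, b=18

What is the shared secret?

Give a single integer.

Answer: 3

Derivation:
A = 11^6 mod 47  (bits of 6 = 110)
  bit 0 = 1: r = r^2 * 11 mod 47 = 1^2 * 11 = 1*11 = 11
  bit 1 = 1: r = r^2 * 11 mod 47 = 11^2 * 11 = 27*11 = 15
  bit 2 = 0: r = r^2 mod 47 = 15^2 = 37
  -> A = 37
B = 11^18 mod 47  (bits of 18 = 10010)
  bit 0 = 1: r = r^2 * 11 mod 47 = 1^2 * 11 = 1*11 = 11
  bit 1 = 0: r = r^2 mod 47 = 11^2 = 27
  bit 2 = 0: r = r^2 mod 47 = 27^2 = 24
  bit 3 = 1: r = r^2 * 11 mod 47 = 24^2 * 11 = 12*11 = 38
  bit 4 = 0: r = r^2 mod 47 = 38^2 = 34
  -> B = 34
s = B^a = 34^6 mod 47  (bits of 6 = 110)
  bit 0 = 1: r = r^2 * 34 mod 47 = 1^2 * 34 = 1*34 = 34
  bit 1 = 1: r = r^2 * 34 mod 47 = 34^2 * 34 = 28*34 = 12
  bit 2 = 0: r = r^2 mod 47 = 12^2 = 3
  -> s = B^a = 3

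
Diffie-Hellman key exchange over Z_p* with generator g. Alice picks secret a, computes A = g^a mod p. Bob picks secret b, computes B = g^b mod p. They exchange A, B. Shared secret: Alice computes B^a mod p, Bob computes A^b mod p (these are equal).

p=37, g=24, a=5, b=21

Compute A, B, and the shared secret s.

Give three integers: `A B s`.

Answer: 2 14 29

Derivation:
A = 24^5 mod 37  (bits of 5 = 101)
  bit 0 = 1: r = r^2 * 24 mod 37 = 1^2 * 24 = 1*24 = 24
  bit 1 = 0: r = r^2 mod 37 = 24^2 = 21
  bit 2 = 1: r = r^2 * 24 mod 37 = 21^2 * 24 = 34*24 = 2
  -> A = 2
B = 24^21 mod 37  (bits of 21 = 10101)
  bit 0 = 1: r = r^2 * 24 mod 37 = 1^2 * 24 = 1*24 = 24
  bit 1 = 0: r = r^2 mod 37 = 24^2 = 21
  bit 2 = 1: r = r^2 * 24 mod 37 = 21^2 * 24 = 34*24 = 2
  bit 3 = 0: r = r^2 mod 37 = 2^2 = 4
  bit 4 = 1: r = r^2 * 24 mod 37 = 4^2 * 24 = 16*24 = 14
  -> B = 14
s = B^a = 14^5 mod 37  (bits of 5 = 101)
  bit 0 = 1: r = r^2 * 14 mod 37 = 1^2 * 14 = 1*14 = 14
  bit 1 = 0: r = r^2 mod 37 = 14^2 = 11
  bit 2 = 1: r = r^2 * 14 mod 37 = 11^2 * 14 = 10*14 = 29
  -> s = B^a = 29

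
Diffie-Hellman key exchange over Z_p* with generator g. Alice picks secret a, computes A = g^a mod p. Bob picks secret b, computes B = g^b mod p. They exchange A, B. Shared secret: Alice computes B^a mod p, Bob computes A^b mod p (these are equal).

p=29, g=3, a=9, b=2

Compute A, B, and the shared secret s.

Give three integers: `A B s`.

A = 3^9 mod 29  (bits of 9 = 1001)
  bit 0 = 1: r = r^2 * 3 mod 29 = 1^2 * 3 = 1*3 = 3
  bit 1 = 0: r = r^2 mod 29 = 3^2 = 9
  bit 2 = 0: r = r^2 mod 29 = 9^2 = 23
  bit 3 = 1: r = r^2 * 3 mod 29 = 23^2 * 3 = 7*3 = 21
  -> A = 21
B = 3^2 mod 29  (bits of 2 = 10)
  bit 0 = 1: r = r^2 * 3 mod 29 = 1^2 * 3 = 1*3 = 3
  bit 1 = 0: r = r^2 mod 29 = 3^2 = 9
  -> B = 9
s = B^a = 9^9 mod 29  (bits of 9 = 1001)
  bit 0 = 1: r = r^2 * 9 mod 29 = 1^2 * 9 = 1*9 = 9
  bit 1 = 0: r = r^2 mod 29 = 9^2 = 23
  bit 2 = 0: r = r^2 mod 29 = 23^2 = 7
  bit 3 = 1: r = r^2 * 9 mod 29 = 7^2 * 9 = 20*9 = 6
  -> s = B^a = 6

Answer: 21 9 6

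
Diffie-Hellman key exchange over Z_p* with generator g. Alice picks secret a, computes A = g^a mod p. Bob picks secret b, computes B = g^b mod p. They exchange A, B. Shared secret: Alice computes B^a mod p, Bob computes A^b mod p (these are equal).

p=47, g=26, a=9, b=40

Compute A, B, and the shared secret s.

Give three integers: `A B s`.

Answer: 39 12 32

Derivation:
A = 26^9 mod 47  (bits of 9 = 1001)
  bit 0 = 1: r = r^2 * 26 mod 47 = 1^2 * 26 = 1*26 = 26
  bit 1 = 0: r = r^2 mod 47 = 26^2 = 18
  bit 2 = 0: r = r^2 mod 47 = 18^2 = 42
  bit 3 = 1: r = r^2 * 26 mod 47 = 42^2 * 26 = 25*26 = 39
  -> A = 39
B = 26^40 mod 47  (bits of 40 = 101000)
  bit 0 = 1: r = r^2 * 26 mod 47 = 1^2 * 26 = 1*26 = 26
  bit 1 = 0: r = r^2 mod 47 = 26^2 = 18
  bit 2 = 1: r = r^2 * 26 mod 47 = 18^2 * 26 = 42*26 = 11
  bit 3 = 0: r = r^2 mod 47 = 11^2 = 27
  bit 4 = 0: r = r^2 mod 47 = 27^2 = 24
  bit 5 = 0: r = r^2 mod 47 = 24^2 = 12
  -> B = 12
s = B^a = 12^9 mod 47  (bits of 9 = 1001)
  bit 0 = 1: r = r^2 * 12 mod 47 = 1^2 * 12 = 1*12 = 12
  bit 1 = 0: r = r^2 mod 47 = 12^2 = 3
  bit 2 = 0: r = r^2 mod 47 = 3^2 = 9
  bit 3 = 1: r = r^2 * 12 mod 47 = 9^2 * 12 = 34*12 = 32
  -> s = B^a = 32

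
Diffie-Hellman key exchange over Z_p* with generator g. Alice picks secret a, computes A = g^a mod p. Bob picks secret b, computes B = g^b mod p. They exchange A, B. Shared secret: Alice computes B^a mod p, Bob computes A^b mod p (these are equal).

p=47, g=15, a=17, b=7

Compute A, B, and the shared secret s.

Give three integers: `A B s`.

Answer: 29 40 41

Derivation:
A = 15^17 mod 47  (bits of 17 = 10001)
  bit 0 = 1: r = r^2 * 15 mod 47 = 1^2 * 15 = 1*15 = 15
  bit 1 = 0: r = r^2 mod 47 = 15^2 = 37
  bit 2 = 0: r = r^2 mod 47 = 37^2 = 6
  bit 3 = 0: r = r^2 mod 47 = 6^2 = 36
  bit 4 = 1: r = r^2 * 15 mod 47 = 36^2 * 15 = 27*15 = 29
  -> A = 29
B = 15^7 mod 47  (bits of 7 = 111)
  bit 0 = 1: r = r^2 * 15 mod 47 = 1^2 * 15 = 1*15 = 15
  bit 1 = 1: r = r^2 * 15 mod 47 = 15^2 * 15 = 37*15 = 38
  bit 2 = 1: r = r^2 * 15 mod 47 = 38^2 * 15 = 34*15 = 40
  -> B = 40
s = B^a = 40^17 mod 47  (bits of 17 = 10001)
  bit 0 = 1: r = r^2 * 40 mod 47 = 1^2 * 40 = 1*40 = 40
  bit 1 = 0: r = r^2 mod 47 = 40^2 = 2
  bit 2 = 0: r = r^2 mod 47 = 2^2 = 4
  bit 3 = 0: r = r^2 mod 47 = 4^2 = 16
  bit 4 = 1: r = r^2 * 40 mod 47 = 16^2 * 40 = 21*40 = 41
  -> s = B^a = 41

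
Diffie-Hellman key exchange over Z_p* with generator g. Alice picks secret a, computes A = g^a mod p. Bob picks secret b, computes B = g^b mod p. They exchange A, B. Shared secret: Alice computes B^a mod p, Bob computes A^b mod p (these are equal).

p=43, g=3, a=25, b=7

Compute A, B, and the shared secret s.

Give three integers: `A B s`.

Answer: 5 37 37

Derivation:
A = 3^25 mod 43  (bits of 25 = 11001)
  bit 0 = 1: r = r^2 * 3 mod 43 = 1^2 * 3 = 1*3 = 3
  bit 1 = 1: r = r^2 * 3 mod 43 = 3^2 * 3 = 9*3 = 27
  bit 2 = 0: r = r^2 mod 43 = 27^2 = 41
  bit 3 = 0: r = r^2 mod 43 = 41^2 = 4
  bit 4 = 1: r = r^2 * 3 mod 43 = 4^2 * 3 = 16*3 = 5
  -> A = 5
B = 3^7 mod 43  (bits of 7 = 111)
  bit 0 = 1: r = r^2 * 3 mod 43 = 1^2 * 3 = 1*3 = 3
  bit 1 = 1: r = r^2 * 3 mod 43 = 3^2 * 3 = 9*3 = 27
  bit 2 = 1: r = r^2 * 3 mod 43 = 27^2 * 3 = 41*3 = 37
  -> B = 37
s = B^a = 37^25 mod 43  (bits of 25 = 11001)
  bit 0 = 1: r = r^2 * 37 mod 43 = 1^2 * 37 = 1*37 = 37
  bit 1 = 1: r = r^2 * 37 mod 43 = 37^2 * 37 = 36*37 = 42
  bit 2 = 0: r = r^2 mod 43 = 42^2 = 1
  bit 3 = 0: r = r^2 mod 43 = 1^2 = 1
  bit 4 = 1: r = r^2 * 37 mod 43 = 1^2 * 37 = 1*37 = 37
  -> s = B^a = 37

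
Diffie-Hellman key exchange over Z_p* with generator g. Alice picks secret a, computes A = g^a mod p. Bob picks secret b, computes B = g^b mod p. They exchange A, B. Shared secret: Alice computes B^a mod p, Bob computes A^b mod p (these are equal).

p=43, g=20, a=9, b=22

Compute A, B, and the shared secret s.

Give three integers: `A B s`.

Answer: 8 23 35

Derivation:
A = 20^9 mod 43  (bits of 9 = 1001)
  bit 0 = 1: r = r^2 * 20 mod 43 = 1^2 * 20 = 1*20 = 20
  bit 1 = 0: r = r^2 mod 43 = 20^2 = 13
  bit 2 = 0: r = r^2 mod 43 = 13^2 = 40
  bit 3 = 1: r = r^2 * 20 mod 43 = 40^2 * 20 = 9*20 = 8
  -> A = 8
B = 20^22 mod 43  (bits of 22 = 10110)
  bit 0 = 1: r = r^2 * 20 mod 43 = 1^2 * 20 = 1*20 = 20
  bit 1 = 0: r = r^2 mod 43 = 20^2 = 13
  bit 2 = 1: r = r^2 * 20 mod 43 = 13^2 * 20 = 40*20 = 26
  bit 3 = 1: r = r^2 * 20 mod 43 = 26^2 * 20 = 31*20 = 18
  bit 4 = 0: r = r^2 mod 43 = 18^2 = 23
  -> B = 23
s = B^a = 23^9 mod 43  (bits of 9 = 1001)
  bit 0 = 1: r = r^2 * 23 mod 43 = 1^2 * 23 = 1*23 = 23
  bit 1 = 0: r = r^2 mod 43 = 23^2 = 13
  bit 2 = 0: r = r^2 mod 43 = 13^2 = 40
  bit 3 = 1: r = r^2 * 23 mod 43 = 40^2 * 23 = 9*23 = 35
  -> s = B^a = 35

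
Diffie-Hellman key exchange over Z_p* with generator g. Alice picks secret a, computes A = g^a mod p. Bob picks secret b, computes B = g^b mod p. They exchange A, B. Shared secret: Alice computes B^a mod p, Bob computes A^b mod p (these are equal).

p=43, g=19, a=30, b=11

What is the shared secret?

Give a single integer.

Answer: 4

Derivation:
A = 19^30 mod 43  (bits of 30 = 11110)
  bit 0 = 1: r = r^2 * 19 mod 43 = 1^2 * 19 = 1*19 = 19
  bit 1 = 1: r = r^2 * 19 mod 43 = 19^2 * 19 = 17*19 = 22
  bit 2 = 1: r = r^2 * 19 mod 43 = 22^2 * 19 = 11*19 = 37
  bit 3 = 1: r = r^2 * 19 mod 43 = 37^2 * 19 = 36*19 = 39
  bit 4 = 0: r = r^2 mod 43 = 39^2 = 16
  -> A = 16
B = 19^11 mod 43  (bits of 11 = 1011)
  bit 0 = 1: r = r^2 * 19 mod 43 = 1^2 * 19 = 1*19 = 19
  bit 1 = 0: r = r^2 mod 43 = 19^2 = 17
  bit 2 = 1: r = r^2 * 19 mod 43 = 17^2 * 19 = 31*19 = 30
  bit 3 = 1: r = r^2 * 19 mod 43 = 30^2 * 19 = 40*19 = 29
  -> B = 29
s = B^a = 29^30 mod 43  (bits of 30 = 11110)
  bit 0 = 1: r = r^2 * 29 mod 43 = 1^2 * 29 = 1*29 = 29
  bit 1 = 1: r = r^2 * 29 mod 43 = 29^2 * 29 = 24*29 = 8
  bit 2 = 1: r = r^2 * 29 mod 43 = 8^2 * 29 = 21*29 = 7
  bit 3 = 1: r = r^2 * 29 mod 43 = 7^2 * 29 = 6*29 = 2
  bit 4 = 0: r = r^2 mod 43 = 2^2 = 4
  -> s = B^a = 4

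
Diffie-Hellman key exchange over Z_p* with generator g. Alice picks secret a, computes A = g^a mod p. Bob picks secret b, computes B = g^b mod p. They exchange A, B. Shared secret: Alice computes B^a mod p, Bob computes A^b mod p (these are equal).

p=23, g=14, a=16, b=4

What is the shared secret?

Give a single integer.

Answer: 2

Derivation:
A = 14^16 mod 23  (bits of 16 = 10000)
  bit 0 = 1: r = r^2 * 14 mod 23 = 1^2 * 14 = 1*14 = 14
  bit 1 = 0: r = r^2 mod 23 = 14^2 = 12
  bit 2 = 0: r = r^2 mod 23 = 12^2 = 6
  bit 3 = 0: r = r^2 mod 23 = 6^2 = 13
  bit 4 = 0: r = r^2 mod 23 = 13^2 = 8
  -> A = 8
B = 14^4 mod 23  (bits of 4 = 100)
  bit 0 = 1: r = r^2 * 14 mod 23 = 1^2 * 14 = 1*14 = 14
  bit 1 = 0: r = r^2 mod 23 = 14^2 = 12
  bit 2 = 0: r = r^2 mod 23 = 12^2 = 6
  -> B = 6
s = B^a = 6^16 mod 23  (bits of 16 = 10000)
  bit 0 = 1: r = r^2 * 6 mod 23 = 1^2 * 6 = 1*6 = 6
  bit 1 = 0: r = r^2 mod 23 = 6^2 = 13
  bit 2 = 0: r = r^2 mod 23 = 13^2 = 8
  bit 3 = 0: r = r^2 mod 23 = 8^2 = 18
  bit 4 = 0: r = r^2 mod 23 = 18^2 = 2
  -> s = B^a = 2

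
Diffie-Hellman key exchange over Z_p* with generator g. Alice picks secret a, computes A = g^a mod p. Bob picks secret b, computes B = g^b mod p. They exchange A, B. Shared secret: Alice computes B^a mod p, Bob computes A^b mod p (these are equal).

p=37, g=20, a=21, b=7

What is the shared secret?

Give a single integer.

Answer: 8

Derivation:
A = 20^21 mod 37  (bits of 21 = 10101)
  bit 0 = 1: r = r^2 * 20 mod 37 = 1^2 * 20 = 1*20 = 20
  bit 1 = 0: r = r^2 mod 37 = 20^2 = 30
  bit 2 = 1: r = r^2 * 20 mod 37 = 30^2 * 20 = 12*20 = 18
  bit 3 = 0: r = r^2 mod 37 = 18^2 = 28
  bit 4 = 1: r = r^2 * 20 mod 37 = 28^2 * 20 = 7*20 = 29
  -> A = 29
B = 20^7 mod 37  (bits of 7 = 111)
  bit 0 = 1: r = r^2 * 20 mod 37 = 1^2 * 20 = 1*20 = 20
  bit 1 = 1: r = r^2 * 20 mod 37 = 20^2 * 20 = 30*20 = 8
  bit 2 = 1: r = r^2 * 20 mod 37 = 8^2 * 20 = 27*20 = 22
  -> B = 22
s = B^a = 22^21 mod 37  (bits of 21 = 10101)
  bit 0 = 1: r = r^2 * 22 mod 37 = 1^2 * 22 = 1*22 = 22
  bit 1 = 0: r = r^2 mod 37 = 22^2 = 3
  bit 2 = 1: r = r^2 * 22 mod 37 = 3^2 * 22 = 9*22 = 13
  bit 3 = 0: r = r^2 mod 37 = 13^2 = 21
  bit 4 = 1: r = r^2 * 22 mod 37 = 21^2 * 22 = 34*22 = 8
  -> s = B^a = 8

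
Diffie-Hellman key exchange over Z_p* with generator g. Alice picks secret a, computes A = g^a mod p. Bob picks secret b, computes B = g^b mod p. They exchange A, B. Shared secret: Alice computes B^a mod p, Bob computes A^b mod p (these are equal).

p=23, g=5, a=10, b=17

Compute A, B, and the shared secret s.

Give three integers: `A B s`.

A = 5^10 mod 23  (bits of 10 = 1010)
  bit 0 = 1: r = r^2 * 5 mod 23 = 1^2 * 5 = 1*5 = 5
  bit 1 = 0: r = r^2 mod 23 = 5^2 = 2
  bit 2 = 1: r = r^2 * 5 mod 23 = 2^2 * 5 = 4*5 = 20
  bit 3 = 0: r = r^2 mod 23 = 20^2 = 9
  -> A = 9
B = 5^17 mod 23  (bits of 17 = 10001)
  bit 0 = 1: r = r^2 * 5 mod 23 = 1^2 * 5 = 1*5 = 5
  bit 1 = 0: r = r^2 mod 23 = 5^2 = 2
  bit 2 = 0: r = r^2 mod 23 = 2^2 = 4
  bit 3 = 0: r = r^2 mod 23 = 4^2 = 16
  bit 4 = 1: r = r^2 * 5 mod 23 = 16^2 * 5 = 3*5 = 15
  -> B = 15
s = B^a = 15^10 mod 23  (bits of 10 = 1010)
  bit 0 = 1: r = r^2 * 15 mod 23 = 1^2 * 15 = 1*15 = 15
  bit 1 = 0: r = r^2 mod 23 = 15^2 = 18
  bit 2 = 1: r = r^2 * 15 mod 23 = 18^2 * 15 = 2*15 = 7
  bit 3 = 0: r = r^2 mod 23 = 7^2 = 3
  -> s = B^a = 3

Answer: 9 15 3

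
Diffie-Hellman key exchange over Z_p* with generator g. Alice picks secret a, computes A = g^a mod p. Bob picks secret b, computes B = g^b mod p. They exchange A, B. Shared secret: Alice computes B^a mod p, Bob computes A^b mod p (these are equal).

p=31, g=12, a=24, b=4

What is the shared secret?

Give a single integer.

A = 12^24 mod 31  (bits of 24 = 11000)
  bit 0 = 1: r = r^2 * 12 mod 31 = 1^2 * 12 = 1*12 = 12
  bit 1 = 1: r = r^2 * 12 mod 31 = 12^2 * 12 = 20*12 = 23
  bit 2 = 0: r = r^2 mod 31 = 23^2 = 2
  bit 3 = 0: r = r^2 mod 31 = 2^2 = 4
  bit 4 = 0: r = r^2 mod 31 = 4^2 = 16
  -> A = 16
B = 12^4 mod 31  (bits of 4 = 100)
  bit 0 = 1: r = r^2 * 12 mod 31 = 1^2 * 12 = 1*12 = 12
  bit 1 = 0: r = r^2 mod 31 = 12^2 = 20
  bit 2 = 0: r = r^2 mod 31 = 20^2 = 28
  -> B = 28
s = B^a = 28^24 mod 31  (bits of 24 = 11000)
  bit 0 = 1: r = r^2 * 28 mod 31 = 1^2 * 28 = 1*28 = 28
  bit 1 = 1: r = r^2 * 28 mod 31 = 28^2 * 28 = 9*28 = 4
  bit 2 = 0: r = r^2 mod 31 = 4^2 = 16
  bit 3 = 0: r = r^2 mod 31 = 16^2 = 8
  bit 4 = 0: r = r^2 mod 31 = 8^2 = 2
  -> s = B^a = 2

Answer: 2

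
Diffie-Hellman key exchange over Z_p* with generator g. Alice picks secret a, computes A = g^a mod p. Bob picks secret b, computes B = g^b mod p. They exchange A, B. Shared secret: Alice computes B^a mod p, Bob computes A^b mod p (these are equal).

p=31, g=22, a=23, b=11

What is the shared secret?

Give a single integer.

Answer: 13

Derivation:
A = 22^23 mod 31  (bits of 23 = 10111)
  bit 0 = 1: r = r^2 * 22 mod 31 = 1^2 * 22 = 1*22 = 22
  bit 1 = 0: r = r^2 mod 31 = 22^2 = 19
  bit 2 = 1: r = r^2 * 22 mod 31 = 19^2 * 22 = 20*22 = 6
  bit 3 = 1: r = r^2 * 22 mod 31 = 6^2 * 22 = 5*22 = 17
  bit 4 = 1: r = r^2 * 22 mod 31 = 17^2 * 22 = 10*22 = 3
  -> A = 3
B = 22^11 mod 31  (bits of 11 = 1011)
  bit 0 = 1: r = r^2 * 22 mod 31 = 1^2 * 22 = 1*22 = 22
  bit 1 = 0: r = r^2 mod 31 = 22^2 = 19
  bit 2 = 1: r = r^2 * 22 mod 31 = 19^2 * 22 = 20*22 = 6
  bit 3 = 1: r = r^2 * 22 mod 31 = 6^2 * 22 = 5*22 = 17
  -> B = 17
s = B^a = 17^23 mod 31  (bits of 23 = 10111)
  bit 0 = 1: r = r^2 * 17 mod 31 = 1^2 * 17 = 1*17 = 17
  bit 1 = 0: r = r^2 mod 31 = 17^2 = 10
  bit 2 = 1: r = r^2 * 17 mod 31 = 10^2 * 17 = 7*17 = 26
  bit 3 = 1: r = r^2 * 17 mod 31 = 26^2 * 17 = 25*17 = 22
  bit 4 = 1: r = r^2 * 17 mod 31 = 22^2 * 17 = 19*17 = 13
  -> s = B^a = 13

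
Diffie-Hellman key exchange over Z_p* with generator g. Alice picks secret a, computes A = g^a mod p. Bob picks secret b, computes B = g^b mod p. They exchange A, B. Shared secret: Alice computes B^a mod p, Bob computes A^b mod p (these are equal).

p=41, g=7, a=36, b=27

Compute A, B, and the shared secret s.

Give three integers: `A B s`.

A = 7^36 mod 41  (bits of 36 = 100100)
  bit 0 = 1: r = r^2 * 7 mod 41 = 1^2 * 7 = 1*7 = 7
  bit 1 = 0: r = r^2 mod 41 = 7^2 = 8
  bit 2 = 0: r = r^2 mod 41 = 8^2 = 23
  bit 3 = 1: r = r^2 * 7 mod 41 = 23^2 * 7 = 37*7 = 13
  bit 4 = 0: r = r^2 mod 41 = 13^2 = 5
  bit 5 = 0: r = r^2 mod 41 = 5^2 = 25
  -> A = 25
B = 7^27 mod 41  (bits of 27 = 11011)
  bit 0 = 1: r = r^2 * 7 mod 41 = 1^2 * 7 = 1*7 = 7
  bit 1 = 1: r = r^2 * 7 mod 41 = 7^2 * 7 = 8*7 = 15
  bit 2 = 0: r = r^2 mod 41 = 15^2 = 20
  bit 3 = 1: r = r^2 * 7 mod 41 = 20^2 * 7 = 31*7 = 12
  bit 4 = 1: r = r^2 * 7 mod 41 = 12^2 * 7 = 21*7 = 24
  -> B = 24
s = B^a = 24^36 mod 41  (bits of 36 = 100100)
  bit 0 = 1: r = r^2 * 24 mod 41 = 1^2 * 24 = 1*24 = 24
  bit 1 = 0: r = r^2 mod 41 = 24^2 = 2
  bit 2 = 0: r = r^2 mod 41 = 2^2 = 4
  bit 3 = 1: r = r^2 * 24 mod 41 = 4^2 * 24 = 16*24 = 15
  bit 4 = 0: r = r^2 mod 41 = 15^2 = 20
  bit 5 = 0: r = r^2 mod 41 = 20^2 = 31
  -> s = B^a = 31

Answer: 25 24 31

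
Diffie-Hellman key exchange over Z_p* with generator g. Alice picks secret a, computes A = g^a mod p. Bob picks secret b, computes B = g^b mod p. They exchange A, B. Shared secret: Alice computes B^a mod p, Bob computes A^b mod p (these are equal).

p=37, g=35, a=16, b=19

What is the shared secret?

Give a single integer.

Answer: 9

Derivation:
A = 35^16 mod 37  (bits of 16 = 10000)
  bit 0 = 1: r = r^2 * 35 mod 37 = 1^2 * 35 = 1*35 = 35
  bit 1 = 0: r = r^2 mod 37 = 35^2 = 4
  bit 2 = 0: r = r^2 mod 37 = 4^2 = 16
  bit 3 = 0: r = r^2 mod 37 = 16^2 = 34
  bit 4 = 0: r = r^2 mod 37 = 34^2 = 9
  -> A = 9
B = 35^19 mod 37  (bits of 19 = 10011)
  bit 0 = 1: r = r^2 * 35 mod 37 = 1^2 * 35 = 1*35 = 35
  bit 1 = 0: r = r^2 mod 37 = 35^2 = 4
  bit 2 = 0: r = r^2 mod 37 = 4^2 = 16
  bit 3 = 1: r = r^2 * 35 mod 37 = 16^2 * 35 = 34*35 = 6
  bit 4 = 1: r = r^2 * 35 mod 37 = 6^2 * 35 = 36*35 = 2
  -> B = 2
s = B^a = 2^16 mod 37  (bits of 16 = 10000)
  bit 0 = 1: r = r^2 * 2 mod 37 = 1^2 * 2 = 1*2 = 2
  bit 1 = 0: r = r^2 mod 37 = 2^2 = 4
  bit 2 = 0: r = r^2 mod 37 = 4^2 = 16
  bit 3 = 0: r = r^2 mod 37 = 16^2 = 34
  bit 4 = 0: r = r^2 mod 37 = 34^2 = 9
  -> s = B^a = 9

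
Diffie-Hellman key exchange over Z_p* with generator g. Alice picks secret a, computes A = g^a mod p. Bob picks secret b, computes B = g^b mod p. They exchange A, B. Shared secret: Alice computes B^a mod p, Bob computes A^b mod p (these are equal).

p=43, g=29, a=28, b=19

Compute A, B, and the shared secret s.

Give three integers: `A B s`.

A = 29^28 mod 43  (bits of 28 = 11100)
  bit 0 = 1: r = r^2 * 29 mod 43 = 1^2 * 29 = 1*29 = 29
  bit 1 = 1: r = r^2 * 29 mod 43 = 29^2 * 29 = 24*29 = 8
  bit 2 = 1: r = r^2 * 29 mod 43 = 8^2 * 29 = 21*29 = 7
  bit 3 = 0: r = r^2 mod 43 = 7^2 = 6
  bit 4 = 0: r = r^2 mod 43 = 6^2 = 36
  -> A = 36
B = 29^19 mod 43  (bits of 19 = 10011)
  bit 0 = 1: r = r^2 * 29 mod 43 = 1^2 * 29 = 1*29 = 29
  bit 1 = 0: r = r^2 mod 43 = 29^2 = 24
  bit 2 = 0: r = r^2 mod 43 = 24^2 = 17
  bit 3 = 1: r = r^2 * 29 mod 43 = 17^2 * 29 = 31*29 = 39
  bit 4 = 1: r = r^2 * 29 mod 43 = 39^2 * 29 = 16*29 = 34
  -> B = 34
s = B^a = 34^28 mod 43  (bits of 28 = 11100)
  bit 0 = 1: r = r^2 * 34 mod 43 = 1^2 * 34 = 1*34 = 34
  bit 1 = 1: r = r^2 * 34 mod 43 = 34^2 * 34 = 38*34 = 2
  bit 2 = 1: r = r^2 * 34 mod 43 = 2^2 * 34 = 4*34 = 7
  bit 3 = 0: r = r^2 mod 43 = 7^2 = 6
  bit 4 = 0: r = r^2 mod 43 = 6^2 = 36
  -> s = B^a = 36

Answer: 36 34 36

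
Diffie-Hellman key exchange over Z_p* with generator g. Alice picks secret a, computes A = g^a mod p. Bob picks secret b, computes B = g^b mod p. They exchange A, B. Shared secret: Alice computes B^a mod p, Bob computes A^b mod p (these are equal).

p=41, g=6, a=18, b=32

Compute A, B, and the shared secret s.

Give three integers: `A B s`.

A = 6^18 mod 41  (bits of 18 = 10010)
  bit 0 = 1: r = r^2 * 6 mod 41 = 1^2 * 6 = 1*6 = 6
  bit 1 = 0: r = r^2 mod 41 = 6^2 = 36
  bit 2 = 0: r = r^2 mod 41 = 36^2 = 25
  bit 3 = 1: r = r^2 * 6 mod 41 = 25^2 * 6 = 10*6 = 19
  bit 4 = 0: r = r^2 mod 41 = 19^2 = 33
  -> A = 33
B = 6^32 mod 41  (bits of 32 = 100000)
  bit 0 = 1: r = r^2 * 6 mod 41 = 1^2 * 6 = 1*6 = 6
  bit 1 = 0: r = r^2 mod 41 = 6^2 = 36
  bit 2 = 0: r = r^2 mod 41 = 36^2 = 25
  bit 3 = 0: r = r^2 mod 41 = 25^2 = 10
  bit 4 = 0: r = r^2 mod 41 = 10^2 = 18
  bit 5 = 0: r = r^2 mod 41 = 18^2 = 37
  -> B = 37
s = B^a = 37^18 mod 41  (bits of 18 = 10010)
  bit 0 = 1: r = r^2 * 37 mod 41 = 1^2 * 37 = 1*37 = 37
  bit 1 = 0: r = r^2 mod 41 = 37^2 = 16
  bit 2 = 0: r = r^2 mod 41 = 16^2 = 10
  bit 3 = 1: r = r^2 * 37 mod 41 = 10^2 * 37 = 18*37 = 10
  bit 4 = 0: r = r^2 mod 41 = 10^2 = 18
  -> s = B^a = 18

Answer: 33 37 18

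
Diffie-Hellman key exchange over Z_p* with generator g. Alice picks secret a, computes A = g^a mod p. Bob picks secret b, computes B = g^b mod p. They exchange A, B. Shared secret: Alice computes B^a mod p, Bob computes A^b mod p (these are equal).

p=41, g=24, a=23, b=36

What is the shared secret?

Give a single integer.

A = 24^23 mod 41  (bits of 23 = 10111)
  bit 0 = 1: r = r^2 * 24 mod 41 = 1^2 * 24 = 1*24 = 24
  bit 1 = 0: r = r^2 mod 41 = 24^2 = 2
  bit 2 = 1: r = r^2 * 24 mod 41 = 2^2 * 24 = 4*24 = 14
  bit 3 = 1: r = r^2 * 24 mod 41 = 14^2 * 24 = 32*24 = 30
  bit 4 = 1: r = r^2 * 24 mod 41 = 30^2 * 24 = 39*24 = 34
  -> A = 34
B = 24^36 mod 41  (bits of 36 = 100100)
  bit 0 = 1: r = r^2 * 24 mod 41 = 1^2 * 24 = 1*24 = 24
  bit 1 = 0: r = r^2 mod 41 = 24^2 = 2
  bit 2 = 0: r = r^2 mod 41 = 2^2 = 4
  bit 3 = 1: r = r^2 * 24 mod 41 = 4^2 * 24 = 16*24 = 15
  bit 4 = 0: r = r^2 mod 41 = 15^2 = 20
  bit 5 = 0: r = r^2 mod 41 = 20^2 = 31
  -> B = 31
s = B^a = 31^23 mod 41  (bits of 23 = 10111)
  bit 0 = 1: r = r^2 * 31 mod 41 = 1^2 * 31 = 1*31 = 31
  bit 1 = 0: r = r^2 mod 41 = 31^2 = 18
  bit 2 = 1: r = r^2 * 31 mod 41 = 18^2 * 31 = 37*31 = 40
  bit 3 = 1: r = r^2 * 31 mod 41 = 40^2 * 31 = 1*31 = 31
  bit 4 = 1: r = r^2 * 31 mod 41 = 31^2 * 31 = 18*31 = 25
  -> s = B^a = 25

Answer: 25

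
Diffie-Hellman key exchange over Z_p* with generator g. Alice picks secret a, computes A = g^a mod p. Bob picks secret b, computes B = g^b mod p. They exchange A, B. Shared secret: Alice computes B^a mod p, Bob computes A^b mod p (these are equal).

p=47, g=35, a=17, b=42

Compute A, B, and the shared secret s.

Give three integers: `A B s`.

A = 35^17 mod 47  (bits of 17 = 10001)
  bit 0 = 1: r = r^2 * 35 mod 47 = 1^2 * 35 = 1*35 = 35
  bit 1 = 0: r = r^2 mod 47 = 35^2 = 3
  bit 2 = 0: r = r^2 mod 47 = 3^2 = 9
  bit 3 = 0: r = r^2 mod 47 = 9^2 = 34
  bit 4 = 1: r = r^2 * 35 mod 47 = 34^2 * 35 = 28*35 = 40
  -> A = 40
B = 35^42 mod 47  (bits of 42 = 101010)
  bit 0 = 1: r = r^2 * 35 mod 47 = 1^2 * 35 = 1*35 = 35
  bit 1 = 0: r = r^2 mod 47 = 35^2 = 3
  bit 2 = 1: r = r^2 * 35 mod 47 = 3^2 * 35 = 9*35 = 33
  bit 3 = 0: r = r^2 mod 47 = 33^2 = 8
  bit 4 = 1: r = r^2 * 35 mod 47 = 8^2 * 35 = 17*35 = 31
  bit 5 = 0: r = r^2 mod 47 = 31^2 = 21
  -> B = 21
s = B^a = 21^17 mod 47  (bits of 17 = 10001)
  bit 0 = 1: r = r^2 * 21 mod 47 = 1^2 * 21 = 1*21 = 21
  bit 1 = 0: r = r^2 mod 47 = 21^2 = 18
  bit 2 = 0: r = r^2 mod 47 = 18^2 = 42
  bit 3 = 0: r = r^2 mod 47 = 42^2 = 25
  bit 4 = 1: r = r^2 * 21 mod 47 = 25^2 * 21 = 14*21 = 12
  -> s = B^a = 12

Answer: 40 21 12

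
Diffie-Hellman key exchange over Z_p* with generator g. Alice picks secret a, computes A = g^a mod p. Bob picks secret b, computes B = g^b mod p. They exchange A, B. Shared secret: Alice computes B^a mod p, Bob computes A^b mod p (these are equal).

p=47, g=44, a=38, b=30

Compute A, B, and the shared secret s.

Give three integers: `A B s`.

Answer: 42 25 36

Derivation:
A = 44^38 mod 47  (bits of 38 = 100110)
  bit 0 = 1: r = r^2 * 44 mod 47 = 1^2 * 44 = 1*44 = 44
  bit 1 = 0: r = r^2 mod 47 = 44^2 = 9
  bit 2 = 0: r = r^2 mod 47 = 9^2 = 34
  bit 3 = 1: r = r^2 * 44 mod 47 = 34^2 * 44 = 28*44 = 10
  bit 4 = 1: r = r^2 * 44 mod 47 = 10^2 * 44 = 6*44 = 29
  bit 5 = 0: r = r^2 mod 47 = 29^2 = 42
  -> A = 42
B = 44^30 mod 47  (bits of 30 = 11110)
  bit 0 = 1: r = r^2 * 44 mod 47 = 1^2 * 44 = 1*44 = 44
  bit 1 = 1: r = r^2 * 44 mod 47 = 44^2 * 44 = 9*44 = 20
  bit 2 = 1: r = r^2 * 44 mod 47 = 20^2 * 44 = 24*44 = 22
  bit 3 = 1: r = r^2 * 44 mod 47 = 22^2 * 44 = 14*44 = 5
  bit 4 = 0: r = r^2 mod 47 = 5^2 = 25
  -> B = 25
s = B^a = 25^38 mod 47  (bits of 38 = 100110)
  bit 0 = 1: r = r^2 * 25 mod 47 = 1^2 * 25 = 1*25 = 25
  bit 1 = 0: r = r^2 mod 47 = 25^2 = 14
  bit 2 = 0: r = r^2 mod 47 = 14^2 = 8
  bit 3 = 1: r = r^2 * 25 mod 47 = 8^2 * 25 = 17*25 = 2
  bit 4 = 1: r = r^2 * 25 mod 47 = 2^2 * 25 = 4*25 = 6
  bit 5 = 0: r = r^2 mod 47 = 6^2 = 36
  -> s = B^a = 36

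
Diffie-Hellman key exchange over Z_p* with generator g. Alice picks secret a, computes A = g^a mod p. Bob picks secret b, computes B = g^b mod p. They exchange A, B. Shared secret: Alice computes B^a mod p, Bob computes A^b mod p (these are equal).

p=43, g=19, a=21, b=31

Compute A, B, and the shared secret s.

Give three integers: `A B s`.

Answer: 42 3 42

Derivation:
A = 19^21 mod 43  (bits of 21 = 10101)
  bit 0 = 1: r = r^2 * 19 mod 43 = 1^2 * 19 = 1*19 = 19
  bit 1 = 0: r = r^2 mod 43 = 19^2 = 17
  bit 2 = 1: r = r^2 * 19 mod 43 = 17^2 * 19 = 31*19 = 30
  bit 3 = 0: r = r^2 mod 43 = 30^2 = 40
  bit 4 = 1: r = r^2 * 19 mod 43 = 40^2 * 19 = 9*19 = 42
  -> A = 42
B = 19^31 mod 43  (bits of 31 = 11111)
  bit 0 = 1: r = r^2 * 19 mod 43 = 1^2 * 19 = 1*19 = 19
  bit 1 = 1: r = r^2 * 19 mod 43 = 19^2 * 19 = 17*19 = 22
  bit 2 = 1: r = r^2 * 19 mod 43 = 22^2 * 19 = 11*19 = 37
  bit 3 = 1: r = r^2 * 19 mod 43 = 37^2 * 19 = 36*19 = 39
  bit 4 = 1: r = r^2 * 19 mod 43 = 39^2 * 19 = 16*19 = 3
  -> B = 3
s = B^a = 3^21 mod 43  (bits of 21 = 10101)
  bit 0 = 1: r = r^2 * 3 mod 43 = 1^2 * 3 = 1*3 = 3
  bit 1 = 0: r = r^2 mod 43 = 3^2 = 9
  bit 2 = 1: r = r^2 * 3 mod 43 = 9^2 * 3 = 38*3 = 28
  bit 3 = 0: r = r^2 mod 43 = 28^2 = 10
  bit 4 = 1: r = r^2 * 3 mod 43 = 10^2 * 3 = 14*3 = 42
  -> s = B^a = 42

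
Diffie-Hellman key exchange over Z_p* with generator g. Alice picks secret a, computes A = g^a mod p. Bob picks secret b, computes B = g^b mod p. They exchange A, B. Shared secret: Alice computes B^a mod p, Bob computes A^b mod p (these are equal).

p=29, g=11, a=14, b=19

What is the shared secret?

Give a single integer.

A = 11^14 mod 29  (bits of 14 = 1110)
  bit 0 = 1: r = r^2 * 11 mod 29 = 1^2 * 11 = 1*11 = 11
  bit 1 = 1: r = r^2 * 11 mod 29 = 11^2 * 11 = 5*11 = 26
  bit 2 = 1: r = r^2 * 11 mod 29 = 26^2 * 11 = 9*11 = 12
  bit 3 = 0: r = r^2 mod 29 = 12^2 = 28
  -> A = 28
B = 11^19 mod 29  (bits of 19 = 10011)
  bit 0 = 1: r = r^2 * 11 mod 29 = 1^2 * 11 = 1*11 = 11
  bit 1 = 0: r = r^2 mod 29 = 11^2 = 5
  bit 2 = 0: r = r^2 mod 29 = 5^2 = 25
  bit 3 = 1: r = r^2 * 11 mod 29 = 25^2 * 11 = 16*11 = 2
  bit 4 = 1: r = r^2 * 11 mod 29 = 2^2 * 11 = 4*11 = 15
  -> B = 15
s = B^a = 15^14 mod 29  (bits of 14 = 1110)
  bit 0 = 1: r = r^2 * 15 mod 29 = 1^2 * 15 = 1*15 = 15
  bit 1 = 1: r = r^2 * 15 mod 29 = 15^2 * 15 = 22*15 = 11
  bit 2 = 1: r = r^2 * 15 mod 29 = 11^2 * 15 = 5*15 = 17
  bit 3 = 0: r = r^2 mod 29 = 17^2 = 28
  -> s = B^a = 28

Answer: 28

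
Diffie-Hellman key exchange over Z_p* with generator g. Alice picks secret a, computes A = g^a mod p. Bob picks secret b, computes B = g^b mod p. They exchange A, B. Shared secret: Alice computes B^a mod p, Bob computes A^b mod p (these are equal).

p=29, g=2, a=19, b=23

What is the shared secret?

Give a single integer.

A = 2^19 mod 29  (bits of 19 = 10011)
  bit 0 = 1: r = r^2 * 2 mod 29 = 1^2 * 2 = 1*2 = 2
  bit 1 = 0: r = r^2 mod 29 = 2^2 = 4
  bit 2 = 0: r = r^2 mod 29 = 4^2 = 16
  bit 3 = 1: r = r^2 * 2 mod 29 = 16^2 * 2 = 24*2 = 19
  bit 4 = 1: r = r^2 * 2 mod 29 = 19^2 * 2 = 13*2 = 26
  -> A = 26
B = 2^23 mod 29  (bits of 23 = 10111)
  bit 0 = 1: r = r^2 * 2 mod 29 = 1^2 * 2 = 1*2 = 2
  bit 1 = 0: r = r^2 mod 29 = 2^2 = 4
  bit 2 = 1: r = r^2 * 2 mod 29 = 4^2 * 2 = 16*2 = 3
  bit 3 = 1: r = r^2 * 2 mod 29 = 3^2 * 2 = 9*2 = 18
  bit 4 = 1: r = r^2 * 2 mod 29 = 18^2 * 2 = 5*2 = 10
  -> B = 10
s = B^a = 10^19 mod 29  (bits of 19 = 10011)
  bit 0 = 1: r = r^2 * 10 mod 29 = 1^2 * 10 = 1*10 = 10
  bit 1 = 0: r = r^2 mod 29 = 10^2 = 13
  bit 2 = 0: r = r^2 mod 29 = 13^2 = 24
  bit 3 = 1: r = r^2 * 10 mod 29 = 24^2 * 10 = 25*10 = 18
  bit 4 = 1: r = r^2 * 10 mod 29 = 18^2 * 10 = 5*10 = 21
  -> s = B^a = 21

Answer: 21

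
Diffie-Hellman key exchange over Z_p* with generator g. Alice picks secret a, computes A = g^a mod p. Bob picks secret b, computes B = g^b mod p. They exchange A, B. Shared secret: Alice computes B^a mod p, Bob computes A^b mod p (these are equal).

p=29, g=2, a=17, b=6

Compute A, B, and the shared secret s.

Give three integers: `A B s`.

A = 2^17 mod 29  (bits of 17 = 10001)
  bit 0 = 1: r = r^2 * 2 mod 29 = 1^2 * 2 = 1*2 = 2
  bit 1 = 0: r = r^2 mod 29 = 2^2 = 4
  bit 2 = 0: r = r^2 mod 29 = 4^2 = 16
  bit 3 = 0: r = r^2 mod 29 = 16^2 = 24
  bit 4 = 1: r = r^2 * 2 mod 29 = 24^2 * 2 = 25*2 = 21
  -> A = 21
B = 2^6 mod 29  (bits of 6 = 110)
  bit 0 = 1: r = r^2 * 2 mod 29 = 1^2 * 2 = 1*2 = 2
  bit 1 = 1: r = r^2 * 2 mod 29 = 2^2 * 2 = 4*2 = 8
  bit 2 = 0: r = r^2 mod 29 = 8^2 = 6
  -> B = 6
s = B^a = 6^17 mod 29  (bits of 17 = 10001)
  bit 0 = 1: r = r^2 * 6 mod 29 = 1^2 * 6 = 1*6 = 6
  bit 1 = 0: r = r^2 mod 29 = 6^2 = 7
  bit 2 = 0: r = r^2 mod 29 = 7^2 = 20
  bit 3 = 0: r = r^2 mod 29 = 20^2 = 23
  bit 4 = 1: r = r^2 * 6 mod 29 = 23^2 * 6 = 7*6 = 13
  -> s = B^a = 13

Answer: 21 6 13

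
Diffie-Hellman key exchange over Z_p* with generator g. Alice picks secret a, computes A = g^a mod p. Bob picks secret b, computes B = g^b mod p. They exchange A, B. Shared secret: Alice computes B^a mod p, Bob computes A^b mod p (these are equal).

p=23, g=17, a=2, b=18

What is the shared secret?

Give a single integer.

A = 17^2 mod 23  (bits of 2 = 10)
  bit 0 = 1: r = r^2 * 17 mod 23 = 1^2 * 17 = 1*17 = 17
  bit 1 = 0: r = r^2 mod 23 = 17^2 = 13
  -> A = 13
B = 17^18 mod 23  (bits of 18 = 10010)
  bit 0 = 1: r = r^2 * 17 mod 23 = 1^2 * 17 = 1*17 = 17
  bit 1 = 0: r = r^2 mod 23 = 17^2 = 13
  bit 2 = 0: r = r^2 mod 23 = 13^2 = 8
  bit 3 = 1: r = r^2 * 17 mod 23 = 8^2 * 17 = 18*17 = 7
  bit 4 = 0: r = r^2 mod 23 = 7^2 = 3
  -> B = 3
s = B^a = 3^2 mod 23  (bits of 2 = 10)
  bit 0 = 1: r = r^2 * 3 mod 23 = 1^2 * 3 = 1*3 = 3
  bit 1 = 0: r = r^2 mod 23 = 3^2 = 9
  -> s = B^a = 9

Answer: 9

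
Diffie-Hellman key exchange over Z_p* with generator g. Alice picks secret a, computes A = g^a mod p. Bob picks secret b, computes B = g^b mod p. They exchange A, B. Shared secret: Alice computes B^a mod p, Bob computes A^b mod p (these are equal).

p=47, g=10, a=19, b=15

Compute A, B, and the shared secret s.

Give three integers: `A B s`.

Answer: 30 40 35

Derivation:
A = 10^19 mod 47  (bits of 19 = 10011)
  bit 0 = 1: r = r^2 * 10 mod 47 = 1^2 * 10 = 1*10 = 10
  bit 1 = 0: r = r^2 mod 47 = 10^2 = 6
  bit 2 = 0: r = r^2 mod 47 = 6^2 = 36
  bit 3 = 1: r = r^2 * 10 mod 47 = 36^2 * 10 = 27*10 = 35
  bit 4 = 1: r = r^2 * 10 mod 47 = 35^2 * 10 = 3*10 = 30
  -> A = 30
B = 10^15 mod 47  (bits of 15 = 1111)
  bit 0 = 1: r = r^2 * 10 mod 47 = 1^2 * 10 = 1*10 = 10
  bit 1 = 1: r = r^2 * 10 mod 47 = 10^2 * 10 = 6*10 = 13
  bit 2 = 1: r = r^2 * 10 mod 47 = 13^2 * 10 = 28*10 = 45
  bit 3 = 1: r = r^2 * 10 mod 47 = 45^2 * 10 = 4*10 = 40
  -> B = 40
s = B^a = 40^19 mod 47  (bits of 19 = 10011)
  bit 0 = 1: r = r^2 * 40 mod 47 = 1^2 * 40 = 1*40 = 40
  bit 1 = 0: r = r^2 mod 47 = 40^2 = 2
  bit 2 = 0: r = r^2 mod 47 = 2^2 = 4
  bit 3 = 1: r = r^2 * 40 mod 47 = 4^2 * 40 = 16*40 = 29
  bit 4 = 1: r = r^2 * 40 mod 47 = 29^2 * 40 = 42*40 = 35
  -> s = B^a = 35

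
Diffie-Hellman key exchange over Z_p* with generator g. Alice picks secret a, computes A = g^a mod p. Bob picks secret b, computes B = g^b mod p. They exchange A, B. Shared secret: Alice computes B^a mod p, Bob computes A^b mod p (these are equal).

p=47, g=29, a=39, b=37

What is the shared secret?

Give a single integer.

A = 29^39 mod 47  (bits of 39 = 100111)
  bit 0 = 1: r = r^2 * 29 mod 47 = 1^2 * 29 = 1*29 = 29
  bit 1 = 0: r = r^2 mod 47 = 29^2 = 42
  bit 2 = 0: r = r^2 mod 47 = 42^2 = 25
  bit 3 = 1: r = r^2 * 29 mod 47 = 25^2 * 29 = 14*29 = 30
  bit 4 = 1: r = r^2 * 29 mod 47 = 30^2 * 29 = 7*29 = 15
  bit 5 = 1: r = r^2 * 29 mod 47 = 15^2 * 29 = 37*29 = 39
  -> A = 39
B = 29^37 mod 47  (bits of 37 = 100101)
  bit 0 = 1: r = r^2 * 29 mod 47 = 1^2 * 29 = 1*29 = 29
  bit 1 = 0: r = r^2 mod 47 = 29^2 = 42
  bit 2 = 0: r = r^2 mod 47 = 42^2 = 25
  bit 3 = 1: r = r^2 * 29 mod 47 = 25^2 * 29 = 14*29 = 30
  bit 4 = 0: r = r^2 mod 47 = 30^2 = 7
  bit 5 = 1: r = r^2 * 29 mod 47 = 7^2 * 29 = 2*29 = 11
  -> B = 11
s = B^a = 11^39 mod 47  (bits of 39 = 100111)
  bit 0 = 1: r = r^2 * 11 mod 47 = 1^2 * 11 = 1*11 = 11
  bit 1 = 0: r = r^2 mod 47 = 11^2 = 27
  bit 2 = 0: r = r^2 mod 47 = 27^2 = 24
  bit 3 = 1: r = r^2 * 11 mod 47 = 24^2 * 11 = 12*11 = 38
  bit 4 = 1: r = r^2 * 11 mod 47 = 38^2 * 11 = 34*11 = 45
  bit 5 = 1: r = r^2 * 11 mod 47 = 45^2 * 11 = 4*11 = 44
  -> s = B^a = 44

Answer: 44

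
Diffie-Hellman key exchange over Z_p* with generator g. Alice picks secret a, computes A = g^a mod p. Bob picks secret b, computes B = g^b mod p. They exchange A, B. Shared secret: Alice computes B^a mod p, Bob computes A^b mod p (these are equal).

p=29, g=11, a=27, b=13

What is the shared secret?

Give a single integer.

Answer: 18

Derivation:
A = 11^27 mod 29  (bits of 27 = 11011)
  bit 0 = 1: r = r^2 * 11 mod 29 = 1^2 * 11 = 1*11 = 11
  bit 1 = 1: r = r^2 * 11 mod 29 = 11^2 * 11 = 5*11 = 26
  bit 2 = 0: r = r^2 mod 29 = 26^2 = 9
  bit 3 = 1: r = r^2 * 11 mod 29 = 9^2 * 11 = 23*11 = 21
  bit 4 = 1: r = r^2 * 11 mod 29 = 21^2 * 11 = 6*11 = 8
  -> A = 8
B = 11^13 mod 29  (bits of 13 = 1101)
  bit 0 = 1: r = r^2 * 11 mod 29 = 1^2 * 11 = 1*11 = 11
  bit 1 = 1: r = r^2 * 11 mod 29 = 11^2 * 11 = 5*11 = 26
  bit 2 = 0: r = r^2 mod 29 = 26^2 = 9
  bit 3 = 1: r = r^2 * 11 mod 29 = 9^2 * 11 = 23*11 = 21
  -> B = 21
s = B^a = 21^27 mod 29  (bits of 27 = 11011)
  bit 0 = 1: r = r^2 * 21 mod 29 = 1^2 * 21 = 1*21 = 21
  bit 1 = 1: r = r^2 * 21 mod 29 = 21^2 * 21 = 6*21 = 10
  bit 2 = 0: r = r^2 mod 29 = 10^2 = 13
  bit 3 = 1: r = r^2 * 21 mod 29 = 13^2 * 21 = 24*21 = 11
  bit 4 = 1: r = r^2 * 21 mod 29 = 11^2 * 21 = 5*21 = 18
  -> s = B^a = 18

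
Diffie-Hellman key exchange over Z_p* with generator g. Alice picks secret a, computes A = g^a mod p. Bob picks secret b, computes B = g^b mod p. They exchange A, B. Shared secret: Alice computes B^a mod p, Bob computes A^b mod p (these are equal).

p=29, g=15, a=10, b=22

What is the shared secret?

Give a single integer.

A = 15^10 mod 29  (bits of 10 = 1010)
  bit 0 = 1: r = r^2 * 15 mod 29 = 1^2 * 15 = 1*15 = 15
  bit 1 = 0: r = r^2 mod 29 = 15^2 = 22
  bit 2 = 1: r = r^2 * 15 mod 29 = 22^2 * 15 = 20*15 = 10
  bit 3 = 0: r = r^2 mod 29 = 10^2 = 13
  -> A = 13
B = 15^22 mod 29  (bits of 22 = 10110)
  bit 0 = 1: r = r^2 * 15 mod 29 = 1^2 * 15 = 1*15 = 15
  bit 1 = 0: r = r^2 mod 29 = 15^2 = 22
  bit 2 = 1: r = r^2 * 15 mod 29 = 22^2 * 15 = 20*15 = 10
  bit 3 = 1: r = r^2 * 15 mod 29 = 10^2 * 15 = 13*15 = 21
  bit 4 = 0: r = r^2 mod 29 = 21^2 = 6
  -> B = 6
s = B^a = 6^10 mod 29  (bits of 10 = 1010)
  bit 0 = 1: r = r^2 * 6 mod 29 = 1^2 * 6 = 1*6 = 6
  bit 1 = 0: r = r^2 mod 29 = 6^2 = 7
  bit 2 = 1: r = r^2 * 6 mod 29 = 7^2 * 6 = 20*6 = 4
  bit 3 = 0: r = r^2 mod 29 = 4^2 = 16
  -> s = B^a = 16

Answer: 16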